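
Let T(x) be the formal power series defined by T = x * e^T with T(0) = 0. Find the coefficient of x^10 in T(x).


Apply the Lagrange inversion formula: if T = x * phi(T) with phi(t) = e^t, then
[x^n] T = (1/n) [t^(n-1)] phi(t)^n = (1/n) [t^(n-1)] e^(n t) = (1/n) * n^(n-1) / (n-1)! = n^(n-1) / n!.
When c = 1 this is the Cayley count of rooted labeled trees on n vertices, divided by n!.
For n = 10: 10^9 / 10! = 1000000000/3628800 = 156250/567.

156250/567


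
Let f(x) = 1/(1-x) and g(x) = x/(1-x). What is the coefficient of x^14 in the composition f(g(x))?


First simplify the composition: f(g(x)) = 1/(1 - x/(1-x)) = (1-x)/((1-x) - x) = (1-x)/(1-2x).
Now extract the coefficient. Write (1-x)/(1-2x) = 1/(1-2x) - x/(1-2x).
The coefficient of x^n in 1/(1-2x) is 2^n, and in x/(1-2x) is 2^(n-1) (for n >= 1).
So the coefficient of x^14 is 2^14 - 2^13 = 16384 - 8192 = 8192.

8192


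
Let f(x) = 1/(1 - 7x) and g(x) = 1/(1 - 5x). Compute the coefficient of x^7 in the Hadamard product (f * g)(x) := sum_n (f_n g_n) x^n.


f has coefficients f_k = 7^k and g has coefficients g_k = 5^k, so the Hadamard product has coefficient (f*g)_k = 7^k * 5^k = 35^k.
For k = 7: 35^7 = 64339296875.

64339296875


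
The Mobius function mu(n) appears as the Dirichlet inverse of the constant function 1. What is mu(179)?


179 = 179 (all distinct primes).
mu(179) = (-1)^1 = -1

-1


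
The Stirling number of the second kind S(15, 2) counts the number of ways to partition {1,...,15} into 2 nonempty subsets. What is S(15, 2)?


Using the explicit formula S(n,k) = (1/k!) sum_{j=0}^{k} (-1)^(k-j) C(k,j) j^n:
S(15, 2) = 16383
Equivalently, S(n,k) is n! times the coefficient of x^n in the EGF (e^x - 1)^k / k!.

16383


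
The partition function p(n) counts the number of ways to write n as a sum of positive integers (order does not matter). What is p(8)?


Using the generating function prod_{k>=1} 1/(1-x^k), we compute p(8).
By dynamic programming over parts 1 through 8:
p(8) = 22

22


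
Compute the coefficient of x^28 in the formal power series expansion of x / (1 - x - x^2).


Let f(x) = sum_{k>=0} a_k x^k. Multiplying f(x) * (1 - x - x^2) = x and matching coefficients gives a_0 = 0, a_1 = 1, and a_k = a_{k-1} + a_{k-2} for k >= 2. These are the Fibonacci numbers F_k.
Iterating from F_0 = 0, F_1 = 1:
F_0=0, F_1=1, F_2=1, F_3=2, F_4=3, F_5=5, F_6=8, F_7=13, F_8=21, F_9=34, ...
F_28 = 317811.

317811


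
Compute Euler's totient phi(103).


phi(n) counts integers in [1, n] coprime to n. Using the multiplicative formula phi(n) = n * prod_{p | n} (1 - 1/p):
103 = 103, so
phi(103) = 103 * (1 - 1/103) = 102.

102


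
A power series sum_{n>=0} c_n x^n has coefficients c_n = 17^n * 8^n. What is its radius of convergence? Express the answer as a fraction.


By the root test (Cauchy-Hadamard), the radius is R = 1 / limsup_n |c_n|^(1/n).
Here |c_n|^(1/n) = (17^n * 8^n)^(1/n) = 17 * 8 = 136 for all n.
So R = 1/136 = 1/136.

1/136


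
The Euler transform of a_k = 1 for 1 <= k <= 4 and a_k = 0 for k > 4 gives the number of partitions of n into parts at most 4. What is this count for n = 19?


Partitions of 19 into parts at most 4:
Using generating function (1-x)^(-1)(1-x^2)^(-1)...(1-x^4)^(-1),
the coefficient of x^19 = 94

94


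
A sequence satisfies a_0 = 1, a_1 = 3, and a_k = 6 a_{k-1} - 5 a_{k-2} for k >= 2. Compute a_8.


The characteristic equation is t^2 - 6 t + 5 = 0, with roots r_1 = 5 and r_2 = 1 (so c_1 = r_1 + r_2, c_2 = -r_1 r_2 as required).
One can use the closed form a_n = A r_1^n + B r_2^n, but direct iteration is more reliable:
a_0 = 1, a_1 = 3, a_2 = 13, a_3 = 63, a_4 = 313, a_5 = 1563, a_6 = 7813, a_7 = 39063, a_8 = 195313.
So a_8 = 195313.

195313


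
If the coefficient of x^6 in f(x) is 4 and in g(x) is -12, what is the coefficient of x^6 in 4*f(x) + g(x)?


Scalar multiplication scales coefficients: 4 * 4 = 16.
Then add the g coefficient: 16 + -12
= 4

4


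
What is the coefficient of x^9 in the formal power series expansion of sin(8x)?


The Maclaurin series is sin(t) = sum_{k>=0} (-1)^k t^(2k+1) / (2k+1)!, so substituting t = 8x, only odd powers of x are nonzero, with coefficient of x^(2k+1) equal to (-1)^k 8^(2k+1) / (2k+1)!.
Write 9 = 2*4 + 1, giving the coefficient (-1)^4 * 8^9 / 9! = 134217728/362880 = 1048576/2835.

1048576/2835


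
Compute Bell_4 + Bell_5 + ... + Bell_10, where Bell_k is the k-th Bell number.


Recall Bell_k counts set partitions of a k-set (with Bell_0 = 1 by convention).
Bell_4 through Bell_10: 15, 52, 203, 877, 4140, 21147, 115975
Sum = 15 + 52 + 203 + 877 + 4140 + 21147 + 115975 = 142409.

142409


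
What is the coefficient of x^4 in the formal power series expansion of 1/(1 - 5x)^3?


The general identity 1/(1 - c x)^r = sum_{k>=0} c^k C(k + r - 1, r - 1) x^k follows by substituting y = c x into 1/(1 - y)^r = sum_{k>=0} C(k + r - 1, r - 1) y^k.
For c = 5, r = 3, k = 4:
5^4 * C(6, 2) = 625 * 15 = 9375.

9375


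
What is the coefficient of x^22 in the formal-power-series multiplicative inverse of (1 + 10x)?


The inverse is 1/(1 + 10x). Apply the geometric identity 1/(1 - y) = sum_{k>=0} y^k with y = -10x:
1/(1 + 10x) = sum_{k>=0} (-10)^k x^k.
So the coefficient of x^22 is (-10)^22 = 10000000000000000000000.

10000000000000000000000


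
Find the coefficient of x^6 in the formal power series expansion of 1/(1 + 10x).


Write 1/(1 + c x) = 1/(1 - (-c) x) and apply the geometric-series identity
1/(1 - y) = sum_{k>=0} y^k to get 1/(1 + c x) = sum_{k>=0} (-c)^k x^k.
So the coefficient of x^k is (-c)^k = (-1)^k * c^k.
Here c = 10 and k = 6:
(-10)^6 = 1 * 1000000 = 1000000

1000000


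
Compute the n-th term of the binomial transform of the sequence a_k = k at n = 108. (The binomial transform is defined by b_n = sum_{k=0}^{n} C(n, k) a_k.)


With a_k = k, b_n = sum_{k=0}^{n} C(n, k) k. Using k * C(n, k) = n * C(n-1, k-1) gives b_n = n * sum_{k>=1} C(n-1, k-1) = n * 2^(n-1).
For n = 108: 108 * 2^107 = 108 * 162259276829213363391578010288128 = 17524001897555043246290425111117824.

17524001897555043246290425111117824


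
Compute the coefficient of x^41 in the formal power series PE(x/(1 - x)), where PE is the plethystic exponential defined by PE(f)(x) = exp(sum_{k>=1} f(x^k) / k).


For f(x) = x/(1 - x) we have
sum_{k>=1} f(x^k) / k = sum_{k>=1} (1/k) * x^k / (1 - x^k) = sum_{k, m >= 1} x^(k m) / k,
which after exponentiating simplifies to
PE(x/(1 - x)) = prod_{k>=1} 1 / (1 - x^k).
This is the generating function for the partition function p(n), so the coefficient of x^41 is p(41).
Computing p(41) by dynamic programming over parts 1, 2, ..., 41: p(41) = 44583.

44583


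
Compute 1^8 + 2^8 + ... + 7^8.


This power sum has a closed form given by Faulhaber's formula
sum_{k=1}^{m} k^p = (1 / (p + 1)) * sum_{j=0}^{p} C(p + 1, j) B_j m^(p + 1 - j),
but for small m direct computation is fastest:
1 + 256 + 6561 + 65536 + 390625 + 1679616 + 5764801 = 7907396.

7907396


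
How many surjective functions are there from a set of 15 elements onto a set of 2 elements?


By inclusion-exclusion on which target elements are missed, the number of surjections from an n-set onto a k-set is
surj(n, k) = sum_{j=0}^{k} (-1)^j C(k, j) (k - j)^n.
Equivalently surj(n, k) = k! * S(n, k), where S(n, k) is the Stirling number of the second kind.
For n = 15, k = 2:
S(15, 2) = 16383, so
surj = 2! * 16383 = 2 * 16383 = 32766.

32766


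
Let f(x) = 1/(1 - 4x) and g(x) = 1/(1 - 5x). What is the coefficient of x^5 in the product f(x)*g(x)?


The coefficient of x^n in f*g is the Cauchy product: sum_{k=0}^{n} a^k * b^(n-k).
With a=4, b=5, n=5:
sum_{k=0}^{5} 4^k * 5^(5-k)
= 11529

11529


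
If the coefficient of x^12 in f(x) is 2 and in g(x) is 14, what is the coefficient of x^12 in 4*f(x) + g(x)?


Scalar multiplication scales coefficients: 4 * 2 = 8.
Then add the g coefficient: 8 + 14
= 22

22


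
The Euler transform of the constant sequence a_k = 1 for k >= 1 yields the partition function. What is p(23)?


The Euler transform converts the sequence a_k = 1 into the number of integer partitions.
Using the recurrence or dynamic programming:
p(23) = 1255

1255


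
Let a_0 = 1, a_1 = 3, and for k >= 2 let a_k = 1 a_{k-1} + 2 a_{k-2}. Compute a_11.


Iterating the recurrence forward:
a_0 = 1
a_1 = 3
a_2 = 1*3 + 2*1 = 5
a_3 = 1*5 + 2*3 = 11
a_4 = 1*11 + 2*5 = 21
a_5 = 1*21 + 2*11 = 43
a_6 = 1*43 + 2*21 = 85
a_7 = 1*85 + 2*43 = 171
a_8 = 1*171 + 2*85 = 341
a_9 = 1*341 + 2*171 = 683
a_10 = 1*683 + 2*341 = 1365
a_11 = 1*1365 + 2*683 = 2731
So a_11 = 2731.

2731


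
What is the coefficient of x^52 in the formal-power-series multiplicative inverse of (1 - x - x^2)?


Let the inverse be f(x) = sum_{k>=0} a_k x^k. From f(x) * (1 - x - x^2) = 1 and matching coefficients:
 x^0: a_0 = 1.
 x^1: a_1 - a_0 = 0, so a_1 = 1.
 x^k (k >= 2): a_k - a_{k-1} - a_{k-2} = 0, i.e. a_k = a_{k-1} + a_{k-2}.
This is the Fibonacci-type recurrence shifted so that a_0 = a_1 = 1.
Iterating: a_0=1, a_1=1, a_2=2, a_3=3, a_4=5, a_5=8, a_6=13, a_7=21, a_8=34, a_9=55, ...
a_52 = 53316291173.

53316291173


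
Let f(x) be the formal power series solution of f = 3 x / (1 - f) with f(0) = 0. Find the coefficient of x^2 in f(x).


Apply Lagrange inversion: f = 3 x * phi(f) with phi(t) = 1/(1 - t), so
[x^n] f = 3^n * (1/n) [t^(n-1)] phi(t)^n = 3^n * (1/n) [t^(n-1)] (1 - t)^(-n) = 3^n * (1/n) C(2n - 2, n - 1) = 3^n * C_{n-1}.
For n = 2: C_1 = C(2, 1) / 2 = 2/2 = 1.
With the 3^2 = 9 factor, the coefficient is 9 * 1 = 9.

9


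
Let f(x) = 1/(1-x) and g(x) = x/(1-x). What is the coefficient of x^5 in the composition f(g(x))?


First simplify the composition: f(g(x)) = 1/(1 - x/(1-x)) = (1-x)/((1-x) - x) = (1-x)/(1-2x).
Now extract the coefficient. Write (1-x)/(1-2x) = 1/(1-2x) - x/(1-2x).
The coefficient of x^n in 1/(1-2x) is 2^n, and in x/(1-2x) is 2^(n-1) (for n >= 1).
So the coefficient of x^5 is 2^5 - 2^4 = 32 - 16 = 16.

16


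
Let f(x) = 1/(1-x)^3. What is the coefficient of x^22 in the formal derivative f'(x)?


Differentiate: d/dx [ 1/(1-x)^r ] = r / (1-x)^(r+1).
Here r = 3, so f'(x) = 3 / (1-x)^4.
The expansion of 1/(1-x)^(r+1) has coefficient of x^n equal to C(n+r, r).
So the coefficient of x^22 in f'(x) is
3 * C(25, 3) = 3 * 2300 = 6900

6900


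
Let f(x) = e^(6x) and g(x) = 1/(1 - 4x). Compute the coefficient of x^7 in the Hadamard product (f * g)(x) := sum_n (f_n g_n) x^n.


Expanding: f_k = 6^k/k! (from e^(6x)) and g_k = 4^k (from 1/(1 - 4x)). So the Hadamard coefficient (f * g)_k = 6^k 4^k / k! = (24)^k / k!.
For k = 7: 24^7/7! = 4586471424/5040 = 31850496/35.

31850496/35


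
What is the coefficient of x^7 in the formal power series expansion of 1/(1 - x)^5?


The expansion 1/(1 - x)^r = sum_{k>=0} C(k + r - 1, r - 1) x^k follows from the multiset / negative-binomial theorem (or from repeated differentiation of the geometric series).
For r = 5 and k = 7:
C(11, 4) = 39916800 / (24 * 5040) = 330.

330


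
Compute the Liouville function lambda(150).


The Liouville function is lambda(k) = (-1)^Omega(k), where Omega(k) counts the prime factors of k with multiplicity.
Factoring: 150 = 2 * 3 * 5 * 5, so Omega(150) = 4.
lambda(150) = (-1)^4 = 1.

1


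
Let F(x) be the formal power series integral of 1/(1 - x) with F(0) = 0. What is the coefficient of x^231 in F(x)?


1/(1 - x) = sum_{k>=0} x^k. Integrating termwise and using F(0) = 0 gives
F(x) = sum_{k>=0} x^(k+1) / (k+1) = sum_{m>=1} x^m / m = -ln(1 - x).
So the coefficient of x^231 is 1/231 = 1/231.

1/231


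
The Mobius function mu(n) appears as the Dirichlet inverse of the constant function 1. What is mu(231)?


231 = 3 * 7 * 11 (all distinct primes).
mu(231) = (-1)^3 = -1

-1


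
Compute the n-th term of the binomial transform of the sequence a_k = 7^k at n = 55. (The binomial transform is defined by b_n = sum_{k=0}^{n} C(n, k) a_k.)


With a_k = 7^k, b_n = sum_{k=0}^{n} C(n, k) 7^k = (1 + 7)^n by the binomial theorem.
For n = 55: (1 + 7)^55 = 8^55 = 46768052394588893382517914646921056628989841375232.

46768052394588893382517914646921056628989841375232


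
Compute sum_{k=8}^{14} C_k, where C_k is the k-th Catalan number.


C_8 through C_14: 1430, 4862, 16796, 58786, 208012, 742900, 2674440
Sum = 1430 + 4862 + 16796 + 58786 + 208012 + 742900 + 2674440
= 3707226

3707226


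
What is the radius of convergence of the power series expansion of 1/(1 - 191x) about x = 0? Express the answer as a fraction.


Expanding 1/(1 - 191x) = sum_{k>=0} 191^k x^k, the series converges when |191x| < 1, i.e., |x| < 1/191.
So the radius of convergence is 1/191 = 1/191.

1/191


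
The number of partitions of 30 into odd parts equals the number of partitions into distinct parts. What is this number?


Computing partitions of 30 into odd parts (1, 3, 5, ...):
Using the generating function prod_{k>=0} 1/(1-x^(2k+1)),
the count is 296

296


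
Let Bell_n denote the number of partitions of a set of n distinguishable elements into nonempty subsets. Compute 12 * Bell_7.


Bell_7 can be computed from the Bell triangle or from Dobinski's identity Bell_n = (1/e) * sum_{k>=0} k^n / k!.
Computing Bell_7 = 877.
Then 12 * 877 = 10524.

10524


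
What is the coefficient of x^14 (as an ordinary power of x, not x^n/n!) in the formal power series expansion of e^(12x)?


The exponential series is e^y = sum_{k>=0} y^k / k!. Substituting y = 12x gives
e^(12x) = sum_{k>=0} 12^k x^k / k!.
So the coefficient of x^n is a^n/n! with a = 12, n = 14:
12^14 / 14! = 1283918464548864/87178291200 = 2579890176/175175

2579890176/175175


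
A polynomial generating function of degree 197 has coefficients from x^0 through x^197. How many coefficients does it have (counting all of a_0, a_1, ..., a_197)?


A polynomial of degree 197 takes the form a_0 + a_1 x + ... + a_197 x^197.
The number of coefficients is 197 + 1 = 198.

198


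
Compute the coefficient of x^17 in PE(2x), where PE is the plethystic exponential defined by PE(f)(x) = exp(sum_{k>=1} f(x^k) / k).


With f(x) = 2x, the exponent is sum_{k>=1} 2 x^k / k = 2 * (-ln(1 - x)). Exponentiating:
PE(2x) = exp(-2 ln(1 - x)) = 1/(1 - x)^2.
By the negative binomial expansion, [x^n] 1/(1 - x)^2 = C(n + 1, 1).
For n = 17: C(18, 1) = 18.

18


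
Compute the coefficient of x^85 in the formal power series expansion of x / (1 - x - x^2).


Let f(x) = sum_{k>=0} a_k x^k. Multiplying f(x) * (1 - x - x^2) = x and matching coefficients gives a_0 = 0, a_1 = 1, and a_k = a_{k-1} + a_{k-2} for k >= 2. These are the Fibonacci numbers F_k.
Iterating from F_0 = 0, F_1 = 1:
F_0=0, F_1=1, F_2=1, F_3=2, F_4=3, F_5=5, F_6=8, F_7=13, F_8=21, F_9=34, ...
F_85 = 259695496911122585.

259695496911122585


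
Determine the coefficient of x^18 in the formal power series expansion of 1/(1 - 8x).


The geometric series identity gives 1/(1 - c x) = sum_{k>=0} c^k x^k, so the coefficient of x^k is c^k.
Here c = 8 and k = 18.
Computing: 8^18 = 18014398509481984

18014398509481984


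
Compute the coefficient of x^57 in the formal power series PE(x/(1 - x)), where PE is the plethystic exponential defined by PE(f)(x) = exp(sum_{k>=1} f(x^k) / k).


For f(x) = x/(1 - x) we have
sum_{k>=1} f(x^k) / k = sum_{k>=1} (1/k) * x^k / (1 - x^k) = sum_{k, m >= 1} x^(k m) / k,
which after exponentiating simplifies to
PE(x/(1 - x)) = prod_{k>=1} 1 / (1 - x^k).
This is the generating function for the partition function p(n), so the coefficient of x^57 is p(57).
Computing p(57) by dynamic programming over parts 1, 2, ..., 57: p(57) = 614154.

614154


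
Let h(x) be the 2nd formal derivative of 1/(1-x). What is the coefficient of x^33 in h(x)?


Differentiating 2 times: d^2/dx^2 [1/(1-x)] = 2!/(1-x)^3.
The expansion 1/(1-x)^3 = sum_{k>=0} C(k+2, 2) x^k, so the coefficient of x^n in 2!/(1-x)^3 is 2! * C(n+2, 2).
For n = 33: 2 * C(35, 2) = 2 * 595 = 1190

1190


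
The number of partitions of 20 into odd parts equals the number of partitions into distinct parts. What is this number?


Computing partitions of 20 into odd parts (1, 3, 5, ...):
Using the generating function prod_{k>=0} 1/(1-x^(2k+1)),
the count is 64

64


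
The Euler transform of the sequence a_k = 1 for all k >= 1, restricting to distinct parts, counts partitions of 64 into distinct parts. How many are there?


Partitions of 64 into distinct parts can be computed via generating function.
Product (1+x)(1+x^2)(1+x^3)...
The coefficient of x^64 = 16444

16444


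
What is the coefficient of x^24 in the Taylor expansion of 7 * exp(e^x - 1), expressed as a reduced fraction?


exp(e^x - 1) = sum_{k>=0} Bell_k x^k / k!, where Bell_k is the k-th Bell number.
So the coefficient of x^24 is 7 * Bell_24 / 24!.
Computing: Bell_24 = 445958869294805289 and 24! = 620448401733239439360000, giving
7 * 445958869294805289/620448401733239439360000 = 148652956431601763/29545161987297116160000.

148652956431601763/29545161987297116160000


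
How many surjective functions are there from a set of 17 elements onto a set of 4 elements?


By inclusion-exclusion on which target elements are missed, the number of surjections from an n-set onto a k-set is
surj(n, k) = sum_{j=0}^{k} (-1)^j C(k, j) (k - j)^n.
Equivalently surj(n, k) = k! * S(n, k), where S(n, k) is the Stirling number of the second kind.
For n = 17, k = 4:
S(17, 4) = 694337290, so
surj = 4! * 694337290 = 24 * 694337290 = 16664094960.

16664094960


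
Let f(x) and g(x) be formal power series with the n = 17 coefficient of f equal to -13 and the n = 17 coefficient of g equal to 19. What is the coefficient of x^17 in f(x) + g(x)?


Addition of formal power series is termwise.
The coefficient of x^17 in f + g = -13 + 19
= 6

6


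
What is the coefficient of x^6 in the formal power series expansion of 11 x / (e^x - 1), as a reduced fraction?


The exponential generating function for Bernoulli numbers is
x / (e^x - 1) = sum_{k>=0} B_k x^k / k!.
So the coefficient of x^6 in 11 x / (e^x - 1) is 11 B_6 / 6!.
Computing: B_6 = 1/42, 6! = 720, giving
11 * 1/42 / 720 = 11/30240.

11/30240


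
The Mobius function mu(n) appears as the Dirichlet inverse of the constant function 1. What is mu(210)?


210 = 2 * 3 * 5 * 7 (all distinct primes).
mu(210) = (-1)^4 = 1

1


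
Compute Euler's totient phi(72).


phi(n) counts integers in [1, n] coprime to n. Using the multiplicative formula phi(n) = n * prod_{p | n} (1 - 1/p):
72 = 2^3 * 3^2, so
phi(72) = 72 * (1 - 1/2) * (1 - 1/3) = 24.

24


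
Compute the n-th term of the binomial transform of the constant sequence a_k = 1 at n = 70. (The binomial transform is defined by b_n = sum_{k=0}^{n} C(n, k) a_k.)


With a_k = 1 for all k, b_n = sum_{k=0}^{n} C(n, k) = 2^n by the binomial theorem.
For n = 70: 2^70 = 1180591620717411303424.

1180591620717411303424


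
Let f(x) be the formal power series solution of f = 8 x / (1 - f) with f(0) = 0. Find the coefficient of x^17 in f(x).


Apply Lagrange inversion: f = 8 x * phi(f) with phi(t) = 1/(1 - t), so
[x^n] f = 8^n * (1/n) [t^(n-1)] phi(t)^n = 8^n * (1/n) [t^(n-1)] (1 - t)^(-n) = 8^n * (1/n) C(2n - 2, n - 1) = 8^n * C_{n-1}.
For n = 17: C_16 = C(32, 16) / 17 = 601080390/17 = 35357670.
With the 8^17 = 2251799813685248 factor, the coefficient is 2251799813685248 * 35357670 = 79618394718344482652160.

79618394718344482652160


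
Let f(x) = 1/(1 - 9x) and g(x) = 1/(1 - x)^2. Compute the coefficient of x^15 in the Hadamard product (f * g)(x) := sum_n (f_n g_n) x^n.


f has coefficients f_k = 9^k. For g = 1/(1 - x)^2 the coefficient is g_k = C(k + 1, 1) = k + 1. The Hadamard coefficient is (f * g)_k = 9^k * (k + 1).
For k = 15: 9^15 * 16 = 205891132094649 * 16 = 3294258113514384.

3294258113514384


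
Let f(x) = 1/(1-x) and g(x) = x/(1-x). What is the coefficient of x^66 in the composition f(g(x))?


First simplify the composition: f(g(x)) = 1/(1 - x/(1-x)) = (1-x)/((1-x) - x) = (1-x)/(1-2x).
Now extract the coefficient. Write (1-x)/(1-2x) = 1/(1-2x) - x/(1-2x).
The coefficient of x^n in 1/(1-2x) is 2^n, and in x/(1-2x) is 2^(n-1) (for n >= 1).
So the coefficient of x^66 is 2^66 - 2^65 = 73786976294838206464 - 36893488147419103232 = 36893488147419103232.

36893488147419103232


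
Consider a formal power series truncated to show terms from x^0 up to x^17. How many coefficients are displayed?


From x^0 to x^17 inclusive, the count is 17 - 0 + 1 = 18.

18


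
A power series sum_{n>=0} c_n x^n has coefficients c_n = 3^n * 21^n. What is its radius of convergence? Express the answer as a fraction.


By the root test (Cauchy-Hadamard), the radius is R = 1 / limsup_n |c_n|^(1/n).
Here |c_n|^(1/n) = (3^n * 21^n)^(1/n) = 3 * 21 = 63 for all n.
So R = 1/63 = 1/63.

1/63


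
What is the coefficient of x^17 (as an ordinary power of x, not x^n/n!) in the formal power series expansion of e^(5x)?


The exponential series is e^y = sum_{k>=0} y^k / k!. Substituting y = 5x gives
e^(5x) = sum_{k>=0} 5^k x^k / k!.
So the coefficient of x^n is a^n/n! with a = 5, n = 17:
5^17 / 17! = 762939453125/355687428096000 = 6103515625/2845499424768

6103515625/2845499424768


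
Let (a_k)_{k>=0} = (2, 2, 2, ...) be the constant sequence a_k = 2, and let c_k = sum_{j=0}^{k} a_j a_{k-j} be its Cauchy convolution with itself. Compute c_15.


Since a_j = 2 for all j >= 0, the convolution sum becomes
c_k = sum_{j=0}^{k} 2 * 2 = 4 * (k + 1).
Equivalently, the generating function of (a_k) is 2/(1 - x) and its square is 4/(1 - x)^2 = sum_{k>=0} 4(k + 1) x^k.
For k = 15: 4 * 16 = 64.

64


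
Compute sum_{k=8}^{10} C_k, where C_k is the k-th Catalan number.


C_8 through C_10: 1430, 4862, 16796
Sum = 1430 + 4862 + 16796
= 23088

23088


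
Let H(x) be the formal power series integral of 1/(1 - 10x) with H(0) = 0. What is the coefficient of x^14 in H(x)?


1/(1 - 10x) = sum_{k>=0} 10^k x^k. Integrating termwise with H(0) = 0:
H(x) = sum_{k>=0} 10^k x^(k+1) / (k+1) = sum_{m>=1} 10^(m-1) x^m / m.
For m = 14: 10^13/14 = 10000000000000/14 = 5000000000000/7.

5000000000000/7


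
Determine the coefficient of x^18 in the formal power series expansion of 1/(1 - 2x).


The geometric series identity gives 1/(1 - c x) = sum_{k>=0} c^k x^k, so the coefficient of x^k is c^k.
Here c = 2 and k = 18.
Computing: 2^18 = 262144

262144


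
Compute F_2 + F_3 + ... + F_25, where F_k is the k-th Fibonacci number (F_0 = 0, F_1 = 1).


Use the identity sum_{k=0}^{N} F_k = F_{N+2} - 1 (which follows from F_{k+2} - F_{k+1} = F_k). Then
sum_{k=2}^{25} F_k = (F_{27} - 1) - (F_{3} - 1) = F_{27} - F_{3}.
Computing: F_{27} = 196418, F_{3} = 2, so
Sum = 196418 - 2 = 196416.

196416


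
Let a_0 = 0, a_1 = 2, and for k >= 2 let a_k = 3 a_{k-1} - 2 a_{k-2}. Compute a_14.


Iterating the recurrence forward:
a_0 = 0
a_1 = 2
a_2 = 3*2 - 2*0 = 6
a_3 = 3*6 - 2*2 = 14
a_4 = 3*14 - 2*6 = 30
a_5 = 3*30 - 2*14 = 62
a_6 = 3*62 - 2*30 = 126
a_7 = 3*126 - 2*62 = 254
a_8 = 3*254 - 2*126 = 510
a_9 = 3*510 - 2*254 = 1022
a_10 = 3*1022 - 2*510 = 2046
a_11 = 3*2046 - 2*1022 = 4094
a_12 = 3*4094 - 2*2046 = 8190
a_13 = 3*8190 - 2*4094 = 16382
a_14 = 3*16382 - 2*8190 = 32766
So a_14 = 32766.

32766


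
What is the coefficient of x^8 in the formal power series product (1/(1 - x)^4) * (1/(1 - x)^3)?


Combine the factors: (1/(1 - x)^4) * (1/(1 - x)^3) = 1/(1 - x)^7.
Then use 1/(1 - x)^r = sum_{k>=0} C(k + r - 1, r - 1) x^k with r = 7 and k = 8:
C(14, 6) = 3003.

3003


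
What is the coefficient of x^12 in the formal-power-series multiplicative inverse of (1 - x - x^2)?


Let the inverse be f(x) = sum_{k>=0} a_k x^k. From f(x) * (1 - x - x^2) = 1 and matching coefficients:
 x^0: a_0 = 1.
 x^1: a_1 - a_0 = 0, so a_1 = 1.
 x^k (k >= 2): a_k - a_{k-1} - a_{k-2} = 0, i.e. a_k = a_{k-1} + a_{k-2}.
This is the Fibonacci-type recurrence shifted so that a_0 = a_1 = 1.
Iterating: a_0=1, a_1=1, a_2=2, a_3=3, a_4=5, a_5=8, a_6=13, a_7=21, a_8=34, a_9=55, ...
a_12 = 233.

233


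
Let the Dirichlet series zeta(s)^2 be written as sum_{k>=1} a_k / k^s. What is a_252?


The Dirichlet convolution of the constant function 1 with itself gives (1 * 1)(k) = sum_{d | k} 1 = d(k), the number of positive divisors of k.
Since zeta(s) = sum_{k>=1} 1/k^s, we have zeta(s)^2 = sum_{k>=1} d(k)/k^s, so a_k = d(k).
For k = 252: the divisors are 1, 2, 3, 4, 6, 7, 9, 12, 14, 18, 21, 28, 36, 42, 63, 84, 126, 252.
Count = 18.

18


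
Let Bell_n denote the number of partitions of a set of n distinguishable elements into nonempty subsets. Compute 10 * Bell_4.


Bell_4 can be computed from the Bell triangle or from Dobinski's identity Bell_n = (1/e) * sum_{k>=0} k^n / k!.
Computing Bell_4 = 15.
Then 10 * 15 = 150.

150


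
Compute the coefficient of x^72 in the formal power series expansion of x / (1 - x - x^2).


Let f(x) = sum_{k>=0} a_k x^k. Multiplying f(x) * (1 - x - x^2) = x and matching coefficients gives a_0 = 0, a_1 = 1, and a_k = a_{k-1} + a_{k-2} for k >= 2. These are the Fibonacci numbers F_k.
Iterating from F_0 = 0, F_1 = 1:
F_0=0, F_1=1, F_2=1, F_3=2, F_4=3, F_5=5, F_6=8, F_7=13, F_8=21, F_9=34, ...
F_72 = 498454011879264.

498454011879264


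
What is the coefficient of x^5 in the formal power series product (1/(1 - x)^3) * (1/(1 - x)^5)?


Combine the factors: (1/(1 - x)^3) * (1/(1 - x)^5) = 1/(1 - x)^8.
Then use 1/(1 - x)^r = sum_{k>=0} C(k + r - 1, r - 1) x^k with r = 8 and k = 5:
C(12, 7) = 792.

792


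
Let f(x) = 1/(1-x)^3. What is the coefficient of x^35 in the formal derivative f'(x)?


Differentiate: d/dx [ 1/(1-x)^r ] = r / (1-x)^(r+1).
Here r = 3, so f'(x) = 3 / (1-x)^4.
The expansion of 1/(1-x)^(r+1) has coefficient of x^n equal to C(n+r, r).
So the coefficient of x^35 in f'(x) is
3 * C(38, 3) = 3 * 8436 = 25308

25308


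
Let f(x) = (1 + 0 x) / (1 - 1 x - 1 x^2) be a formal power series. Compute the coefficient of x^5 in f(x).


Write f(x) = sum_{k>=0} a_k x^k. Multiplying both sides by 1 - 1 x - 1 x^2 gives
(1 - 1 x - 1 x^2) sum_{k>=0} a_k x^k = 1 + 0 x.
Matching coefficients:
 x^0: a_0 = 1
 x^1: a_1 - 1 a_0 = 0  =>  a_1 = 1*1 + 0 = 1
 x^k (k >= 2): a_k = 1 a_{k-1} + 1 a_{k-2}.
Iterating: a_2 = 2, a_3 = 3, a_4 = 5, a_5 = 8.
So the coefficient of x^5 is 8.

8


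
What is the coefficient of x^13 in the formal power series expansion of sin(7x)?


The Maclaurin series is sin(t) = sum_{k>=0} (-1)^k t^(2k+1) / (2k+1)!, so substituting t = 7x, only odd powers of x are nonzero, with coefficient of x^(2k+1) equal to (-1)^k 7^(2k+1) / (2k+1)!.
Write 13 = 2*6 + 1, giving the coefficient (-1)^6 * 7^13 / 13! = 96889010407/6227020800 = 13841287201/889574400.

13841287201/889574400


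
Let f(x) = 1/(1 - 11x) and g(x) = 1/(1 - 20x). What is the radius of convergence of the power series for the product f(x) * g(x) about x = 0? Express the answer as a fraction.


The radius of 1/(1 - 11x) is 1/11 (nearest singularity at x = 1/11), and the radius of 1/(1 - 20x) is 1/20.
The product f(x)*g(x) = 1/((1 - 11x)(1 - 20x)) has singularities at both 1/11 and 1/20, so its radius of convergence is the distance to the nearest one:
min(1/11, 1/20) = 1/20.

1/20


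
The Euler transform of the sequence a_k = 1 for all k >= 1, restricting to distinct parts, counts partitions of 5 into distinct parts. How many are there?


Partitions of 5 into distinct parts can be computed via generating function.
Product (1+x)(1+x^2)(1+x^3)...
The coefficient of x^5 = 3

3


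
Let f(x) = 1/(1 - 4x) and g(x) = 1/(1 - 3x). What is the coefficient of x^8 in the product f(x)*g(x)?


The coefficient of x^n in f*g is the Cauchy product: sum_{k=0}^{n} a^k * b^(n-k).
With a=4, b=3, n=8:
sum_{k=0}^{8} 4^k * 3^(8-k)
= 242461

242461


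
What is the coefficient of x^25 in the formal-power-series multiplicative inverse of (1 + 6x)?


The inverse is 1/(1 + 6x). Apply the geometric identity 1/(1 - y) = sum_{k>=0} y^k with y = -6x:
1/(1 + 6x) = sum_{k>=0} (-6)^k x^k.
So the coefficient of x^25 is (-6)^25 = -28430288029929701376.

-28430288029929701376


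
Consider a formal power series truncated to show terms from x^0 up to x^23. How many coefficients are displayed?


From x^0 to x^23 inclusive, the count is 23 - 0 + 1 = 24.

24


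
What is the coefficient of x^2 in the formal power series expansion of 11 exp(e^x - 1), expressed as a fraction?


exp(e^x - 1) is the exponential generating function for the Bell numbers Bell_k: exp(e^x - 1) = sum_{k>=0} Bell_k x^k / k!.
So the coefficient of x^2 in 11 exp(e^x - 1) is 11 Bell_2 / 2!.
Computing: Bell_2 = 2 and 2! = 2, giving
11 * 2/2 = 11.

11


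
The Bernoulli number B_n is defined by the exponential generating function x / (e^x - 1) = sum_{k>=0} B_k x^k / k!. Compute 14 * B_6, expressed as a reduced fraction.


Bernoulli numbers can also be computed recursively via B_0 = 1 and sum_{j=0}^{m} C(m+1, j) B_j = 0 for m >= 1. Odd-index Bernoulli numbers vanish for k >= 3.
Computing B_6 = 1/42, so 14 * B_6 = 14 * 1/42 = 1/3.

1/3


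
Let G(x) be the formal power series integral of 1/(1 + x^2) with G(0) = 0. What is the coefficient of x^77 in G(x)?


1/(1 + x^2) = sum_{j>=0} (-1)^j x^(2j). Integrating termwise with G(0) = 0:
G(x) = sum_{j>=0} (-1)^j x^(2j+1) / (2j+1) = arctan(x).
Only odd powers are nonzero. For x^77 write 77 = 2*38 + 1, giving
(-1)^38 / 77 = 1/77 = 1/77.

1/77


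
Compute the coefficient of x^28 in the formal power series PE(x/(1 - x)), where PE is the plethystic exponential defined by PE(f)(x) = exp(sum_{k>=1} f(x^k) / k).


For f(x) = x/(1 - x) we have
sum_{k>=1} f(x^k) / k = sum_{k>=1} (1/k) * x^k / (1 - x^k) = sum_{k, m >= 1} x^(k m) / k,
which after exponentiating simplifies to
PE(x/(1 - x)) = prod_{k>=1} 1 / (1 - x^k).
This is the generating function for the partition function p(n), so the coefficient of x^28 is p(28).
Computing p(28) by dynamic programming over parts 1, 2, ..., 28: p(28) = 3718.

3718


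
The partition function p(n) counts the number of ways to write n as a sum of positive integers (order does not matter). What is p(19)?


Using the generating function prod_{k>=1} 1/(1-x^k), we compute p(19).
By dynamic programming over parts 1 through 19:
p(19) = 490

490


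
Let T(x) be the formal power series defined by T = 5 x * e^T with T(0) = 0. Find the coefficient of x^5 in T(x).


Apply the Lagrange inversion formula: if T = 5 x * phi(T) with phi(t) = e^t, then
[x^n] T = 5^n * (1/n) [t^(n-1)] phi(t)^n = 5^n * (1/n) [t^(n-1)] e^(n t) = 5^n * (1/n) * n^(n-1) / (n-1)! = 5^n * n^(n-1) / n!.
When c = 1 this is the Cayley count of rooted labeled trees on n vertices, divided by n!.
For n = 5: 5^5 * 5^4 / 5! = 3125 * 625/120 = 390625/24.

390625/24


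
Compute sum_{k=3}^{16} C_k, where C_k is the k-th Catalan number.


C_3 through C_16: 5, 14, 42, 132, 429, 1430, 4862, 16796, 58786, 208012, 742900, 2674440, 9694845, 35357670
Sum = 5 + 14 + 42 + 132 + 429 + 1430 + 4862 + 16796 + 58786 + 208012 + 742900 + 2674440 + 9694845 + 35357670
= 48760363

48760363


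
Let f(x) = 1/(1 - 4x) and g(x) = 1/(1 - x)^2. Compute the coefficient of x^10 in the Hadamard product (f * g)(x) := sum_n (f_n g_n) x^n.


f has coefficients f_k = 4^k. For g = 1/(1 - x)^2 the coefficient is g_k = C(k + 1, 1) = k + 1. The Hadamard coefficient is (f * g)_k = 4^k * (k + 1).
For k = 10: 4^10 * 11 = 1048576 * 11 = 11534336.

11534336


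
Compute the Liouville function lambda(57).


The Liouville function is lambda(k) = (-1)^Omega(k), where Omega(k) counts the prime factors of k with multiplicity.
Factoring: 57 = 3 * 19, so Omega(57) = 2.
lambda(57) = (-1)^2 = 1.

1


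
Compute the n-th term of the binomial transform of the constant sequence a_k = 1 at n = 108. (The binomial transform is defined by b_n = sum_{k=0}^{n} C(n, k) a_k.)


With a_k = 1 for all k, b_n = sum_{k=0}^{n} C(n, k) = 2^n by the binomial theorem.
For n = 108: 2^108 = 324518553658426726783156020576256.

324518553658426726783156020576256


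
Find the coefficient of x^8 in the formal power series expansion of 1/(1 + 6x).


Write 1/(1 + c x) = 1/(1 - (-c) x) and apply the geometric-series identity
1/(1 - y) = sum_{k>=0} y^k to get 1/(1 + c x) = sum_{k>=0} (-c)^k x^k.
So the coefficient of x^k is (-c)^k = (-1)^k * c^k.
Here c = 6 and k = 8:
(-6)^8 = 1 * 1679616 = 1679616

1679616


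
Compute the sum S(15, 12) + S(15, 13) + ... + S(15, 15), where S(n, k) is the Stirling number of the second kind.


By definition, S(n, k) counts partitions of an n-set into exactly k nonempty blocks.
Computing row n = 15 for k = 12..15:
S(15, k): 106470, 4550, 105, 1
Sum = 111126.

111126


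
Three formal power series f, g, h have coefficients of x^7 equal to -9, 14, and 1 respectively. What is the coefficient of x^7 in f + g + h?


Series addition is componentwise:
-9 + 14 + 1
= 6

6


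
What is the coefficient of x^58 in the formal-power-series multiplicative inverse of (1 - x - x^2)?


Let the inverse be f(x) = sum_{k>=0} a_k x^k. From f(x) * (1 - x - x^2) = 1 and matching coefficients:
 x^0: a_0 = 1.
 x^1: a_1 - a_0 = 0, so a_1 = 1.
 x^k (k >= 2): a_k - a_{k-1} - a_{k-2} = 0, i.e. a_k = a_{k-1} + a_{k-2}.
This is the Fibonacci-type recurrence shifted so that a_0 = a_1 = 1.
Iterating: a_0=1, a_1=1, a_2=2, a_3=3, a_4=5, a_5=8, a_6=13, a_7=21, a_8=34, a_9=55, ...
a_58 = 956722026041.

956722026041


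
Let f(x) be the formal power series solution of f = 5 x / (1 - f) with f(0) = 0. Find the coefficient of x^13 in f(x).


Apply Lagrange inversion: f = 5 x * phi(f) with phi(t) = 1/(1 - t), so
[x^n] f = 5^n * (1/n) [t^(n-1)] phi(t)^n = 5^n * (1/n) [t^(n-1)] (1 - t)^(-n) = 5^n * (1/n) C(2n - 2, n - 1) = 5^n * C_{n-1}.
For n = 13: C_12 = C(24, 12) / 13 = 2704156/13 = 208012.
With the 5^13 = 1220703125 factor, the coefficient is 1220703125 * 208012 = 253920898437500.

253920898437500


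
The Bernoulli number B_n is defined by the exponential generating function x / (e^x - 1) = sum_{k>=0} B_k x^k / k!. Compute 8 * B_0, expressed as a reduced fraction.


Bernoulli numbers can also be computed recursively via B_0 = 1 and sum_{j=0}^{m} C(m+1, j) B_j = 0 for m >= 1. Odd-index Bernoulli numbers vanish for k >= 3.
Computing B_0 = 1, so 8 * B_0 = 8 * 1 = 8.

8


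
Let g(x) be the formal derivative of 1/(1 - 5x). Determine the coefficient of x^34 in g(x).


Differentiate termwise: d/dx sum_{k>=0} 5^k x^k = sum_{k>=1} k 5^k x^(k-1) = sum_{j>=0} (j+1) 5^(j+1) x^j.
Equivalently, d/dx [1/(1 - 5x)] = 5/(1 - 5x)^2.
For j = 34: 35 * 5^35 = 35 * 2910383045673370361328125 = 101863406598567962646484375.

101863406598567962646484375


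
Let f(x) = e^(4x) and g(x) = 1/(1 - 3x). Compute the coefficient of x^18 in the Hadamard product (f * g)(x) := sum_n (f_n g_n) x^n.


Expanding: f_k = 4^k/k! (from e^(4x)) and g_k = 3^k (from 1/(1 - 3x)). So the Hadamard coefficient (f * g)_k = 4^k 3^k / k! = (12)^k / k!.
For k = 18: 12^18/18! = 26623333280885243904/6402373705728000 = 61917364224/14889875.

61917364224/14889875


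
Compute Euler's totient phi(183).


phi(n) counts integers in [1, n] coprime to n. Using the multiplicative formula phi(n) = n * prod_{p | n} (1 - 1/p):
183 = 3 * 61, so
phi(183) = 183 * (1 - 1/3) * (1 - 1/61) = 120.

120


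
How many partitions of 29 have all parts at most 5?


Using the generating function (1-x)^(-1)(1-x^2)^(-1)...(1-x^5)^(-1),
the coefficient of x^29 counts these restricted partitions.
Result = 603

603


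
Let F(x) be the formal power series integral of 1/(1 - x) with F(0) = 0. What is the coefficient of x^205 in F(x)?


1/(1 - x) = sum_{k>=0} x^k. Integrating termwise and using F(0) = 0 gives
F(x) = sum_{k>=0} x^(k+1) / (k+1) = sum_{m>=1} x^m / m = -ln(1 - x).
So the coefficient of x^205 is 1/205 = 1/205.

1/205


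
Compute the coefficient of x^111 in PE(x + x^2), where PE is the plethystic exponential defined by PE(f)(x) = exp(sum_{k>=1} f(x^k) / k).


With f(x) = x + x^2, the exponent is sum_{k>=1} (x^k + x^(2k)) / k = -ln(1 - x) - ln(1 - x^2). Exponentiating:
PE(x + x^2) = 1 / ((1 - x)(1 - x^2)).
This is the generating function for partitions of n into parts of size 1 or 2. The number of 2's can be any j in 0..55, and the rest are 1's, so
[x^111] = floor(111/2) + 1 = 56.

56


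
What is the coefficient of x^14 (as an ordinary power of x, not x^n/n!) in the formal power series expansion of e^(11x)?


The exponential series is e^y = sum_{k>=0} y^k / k!. Substituting y = 11x gives
e^(11x) = sum_{k>=0} 11^k x^k / k!.
So the coefficient of x^n is a^n/n! with a = 11, n = 14:
11^14 / 14! = 379749833583241/87178291200 = 34522712143931/7925299200

34522712143931/7925299200


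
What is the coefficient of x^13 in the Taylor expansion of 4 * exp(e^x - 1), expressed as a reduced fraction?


exp(e^x - 1) = sum_{k>=0} Bell_k x^k / k!, where Bell_k is the k-th Bell number.
So the coefficient of x^13 is 4 * Bell_13 / 13!.
Computing: Bell_13 = 27644437 and 13! = 6227020800, giving
4 * 27644437/6227020800 = 27644437/1556755200.

27644437/1556755200


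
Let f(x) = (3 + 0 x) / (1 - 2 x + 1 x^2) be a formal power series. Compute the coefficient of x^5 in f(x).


Write f(x) = sum_{k>=0} a_k x^k. Multiplying both sides by 1 - 2 x + 1 x^2 gives
(1 - 2 x + 1 x^2) sum_{k>=0} a_k x^k = 3 + 0 x.
Matching coefficients:
 x^0: a_0 = 3
 x^1: a_1 - 2 a_0 = 0  =>  a_1 = 2*3 + 0 = 6
 x^k (k >= 2): a_k = 2 a_{k-1} - 1 a_{k-2}.
Iterating: a_2 = 9, a_3 = 12, a_4 = 15, a_5 = 18.
So the coefficient of x^5 is 18.

18


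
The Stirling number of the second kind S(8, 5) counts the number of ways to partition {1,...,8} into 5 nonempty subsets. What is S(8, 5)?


Using the explicit formula S(n,k) = (1/k!) sum_{j=0}^{k} (-1)^(k-j) C(k,j) j^n:
S(8, 5) = 1050
Equivalently, S(n,k) is n! times the coefficient of x^n in the EGF (e^x - 1)^k / k!.

1050


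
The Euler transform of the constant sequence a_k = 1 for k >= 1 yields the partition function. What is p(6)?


The Euler transform converts the sequence a_k = 1 into the number of integer partitions.
Using the recurrence or dynamic programming:
p(6) = 11

11


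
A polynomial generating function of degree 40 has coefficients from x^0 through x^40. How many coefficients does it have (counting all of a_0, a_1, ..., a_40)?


A polynomial of degree 40 takes the form a_0 + a_1 x + ... + a_40 x^40.
The number of coefficients is 40 + 1 = 41.

41


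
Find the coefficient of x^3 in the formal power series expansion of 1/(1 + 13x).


Write 1/(1 + c x) = 1/(1 - (-c) x) and apply the geometric-series identity
1/(1 - y) = sum_{k>=0} y^k to get 1/(1 + c x) = sum_{k>=0} (-c)^k x^k.
So the coefficient of x^k is (-c)^k = (-1)^k * c^k.
Here c = 13 and k = 3:
(-13)^3 = -1 * 2197 = -2197

-2197


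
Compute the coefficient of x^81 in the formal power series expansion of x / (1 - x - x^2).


Let f(x) = sum_{k>=0} a_k x^k. Multiplying f(x) * (1 - x - x^2) = x and matching coefficients gives a_0 = 0, a_1 = 1, and a_k = a_{k-1} + a_{k-2} for k >= 2. These are the Fibonacci numbers F_k.
Iterating from F_0 = 0, F_1 = 1:
F_0=0, F_1=1, F_2=1, F_3=2, F_4=3, F_5=5, F_6=8, F_7=13, F_8=21, F_9=34, ...
F_81 = 37889062373143906.

37889062373143906


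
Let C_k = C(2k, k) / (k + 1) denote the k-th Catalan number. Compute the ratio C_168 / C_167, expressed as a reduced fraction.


Using C_k = (2k)! / (k! (k+1)!), the ratio C_{k+1}/C_k simplifies to
C_{k+1}/C_k = [(2k+2)! / ((k+1)! (k+2)!)] * [k! (k+1)! / (2k)!]
 = (2k+2)(2k+1) / ((k+1)(k+2)) = 2(2k+1) / (k+2).
For k = 167: 2(2*167 + 1) / (167 + 2) = 670/169 = 670/169.

670/169


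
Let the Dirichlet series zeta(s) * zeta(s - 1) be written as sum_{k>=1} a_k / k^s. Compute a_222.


Convolution gives a_k = sum_{d | k} d * 1 = sum_{d | k} d = sigma(k), the sum of positive divisors of k.
For k = 222, the divisors are 1, 2, 3, 6, 37, 74, 111, 222, so
sigma(222) = 1 + 2 + 3 + 6 + 37 + 74 + 111 + 222 = 456.

456


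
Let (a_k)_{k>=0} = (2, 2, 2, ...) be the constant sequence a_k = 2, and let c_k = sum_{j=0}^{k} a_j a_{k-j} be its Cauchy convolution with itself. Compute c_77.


Since a_j = 2 for all j >= 0, the convolution sum becomes
c_k = sum_{j=0}^{k} 2 * 2 = 4 * (k + 1).
Equivalently, the generating function of (a_k) is 2/(1 - x) and its square is 4/(1 - x)^2 = sum_{k>=0} 4(k + 1) x^k.
For k = 77: 4 * 78 = 312.

312
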